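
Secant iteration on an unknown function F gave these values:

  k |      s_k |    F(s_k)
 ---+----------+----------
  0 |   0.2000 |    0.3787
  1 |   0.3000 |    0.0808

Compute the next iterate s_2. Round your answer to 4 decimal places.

0.3271

s_2 = 0.3000 − 0.0808·(0.3000 − 0.2000) / (0.0808 − 0.3787)
   = 0.3000 − (0.008080)/(-0.297900) = 0.327123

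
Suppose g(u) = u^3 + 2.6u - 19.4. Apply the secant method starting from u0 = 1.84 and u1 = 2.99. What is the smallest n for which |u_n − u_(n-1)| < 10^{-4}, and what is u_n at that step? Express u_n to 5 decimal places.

g(1.84) = -8.3864960, g(2.99) = 15.1048990
u2 = 2.9900000 − 15.1048990·(1.1500000)/(23.4913950) = 2.2505533;  |Δ| = 0.7394467
g(2.2505533) = -2.1495306
u3 = 2.2505533 − (-2.1495306)·(-0.7394467)/(-17.2544296) = 2.3426725;  |Δ| = 0.0921191
g(2.3426725) = -0.4521973
u4 = 2.3426725 − (-0.4521973)·(0.0921191)/(1.6973333) = 2.3672145;  |Δ| = 0.0245420
g(2.3672145) = 0.0199285
u5 = 2.3672145 − 0.0199285·(0.0245420)/(0.4721257) = 2.3661786;  |Δ| = 0.0010359
g(2.3661786) = -0.0001723
u6 = 2.3661786 − (-0.0001723)·(-0.0010359)/(-0.0201008) = 2.3661875;  |Δ| = 0.0000089
|u6 − u5| = 0.0000089 < 10^{-4}

n = 6, u_n = 2.36619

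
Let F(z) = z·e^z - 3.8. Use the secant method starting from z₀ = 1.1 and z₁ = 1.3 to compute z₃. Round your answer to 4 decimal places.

1.1737

F(1.1) = -0.495417, F(1.3) = 0.970086
z₂ = 1.300000 − 0.970086·(1.300000 − 1.100000) / (0.970086 − (-0.495417)) = 1.300000 − (0.194017)/(1.465503) = 1.167611
F(1.167611) = -0.046946
z₃ = 1.167611 − (-0.046946)·(1.167611 − 1.300000) / (-0.046946 − 0.970086) = 1.167611 − (0.006215)/(-1.017031) = 1.173722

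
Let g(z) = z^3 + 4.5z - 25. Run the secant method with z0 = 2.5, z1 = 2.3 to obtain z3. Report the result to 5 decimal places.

2.41729

g(2.5) = 1.8750000, g(2.3) = -2.4830000
z2 = 2.3000000 − (-2.4830000)·(2.3000000 − 2.5000000) / (-2.4830000 − 1.8750000) = 2.3000000 − (0.4966000)/(-4.3580000) = 2.4139514
g(2.4139514) = -0.0707354
z3 = 2.4139514 − (-0.0707354)·(2.4139514 − 2.3000000) / (-0.0707354 − (-2.4830000)) = 2.4139514 − (-0.0080604)/(2.4122646) = 2.4172928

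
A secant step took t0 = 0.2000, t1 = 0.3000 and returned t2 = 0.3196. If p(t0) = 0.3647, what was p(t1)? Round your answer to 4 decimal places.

The secant line through (0.2000, 0.3647) and (0.3000, p(t1)) crosses zero at t2 = 0.3196.
So (0.2000, 0.3647), (0.3000, p(t1)), (0.3196, 0) are collinear:
p(t1) = 0.3647 · (0.3000 − 0.3196) / (0.2000 − 0.3196) = 0.3647 · (-0.019600)/(-0.119600) = 0.059767

0.0598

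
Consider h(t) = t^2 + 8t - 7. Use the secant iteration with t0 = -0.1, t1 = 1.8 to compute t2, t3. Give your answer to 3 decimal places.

h(-0.1) = -7.79000, h(1.8) = 10.64000
t2 = 1.80000 − 10.64000·(1.80000 − (-0.10000)) / (10.64000 − (-7.79000)) = 1.80000 − (20.21600)/(18.43000) = 0.70309
h(0.70309) = -0.88092
t3 = 0.70309 − (-0.88092)·(0.70309 − 1.80000) / (-0.88092 − 10.64000) = 0.70309 − (0.96629)/(-11.52092) = 0.78697

0.703, 0.787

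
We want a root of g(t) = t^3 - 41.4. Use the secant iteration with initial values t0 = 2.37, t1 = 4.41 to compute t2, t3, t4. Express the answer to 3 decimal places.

3.161, 3.387, 3.466

g(2.37) = -28.08795, g(4.41) = 44.36612
t2 = 4.41000 − 44.36612·(4.41000 − 2.37000) / (44.36612 − (-28.08795)) = 4.41000 − (90.50689)/(72.45407) = 3.16084
g(3.16084) = -9.82040
t3 = 3.16084 − (-9.82040)·(3.16084 − 4.41000) / (-9.82040 − 44.36612) = 3.16084 − (12.26727)/(-54.18652) = 3.38723
g(3.38723) = -2.53729
t4 = 3.38723 − (-2.53729)·(3.38723 − 3.16084) / (-2.53729 − (-9.82040)) = 3.38723 − (-0.57442)/(7.28311) = 3.46610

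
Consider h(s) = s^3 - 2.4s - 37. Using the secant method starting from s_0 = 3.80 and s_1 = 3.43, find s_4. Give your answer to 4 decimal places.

3.5719

h(3.80) = 8.752000, h(3.43) = -4.878393
s_2 = 3.430000 − (-4.878393)·(3.430000 − 3.800000) / (-4.878393 − 8.752000) = 3.430000 − (1.805005)/(-13.630393) = 3.562425
h(3.562425) = -0.339539
s_3 = 3.562425 − (-0.339539)·(3.562425 − 3.430000) / (-0.339539 − (-4.878393)) = 3.562425 − (-0.044963)/(4.538854) = 3.572331
h(3.572331) = 0.014896
s_4 = 3.572331 − 0.014896·(3.572331 − 3.562425) / (0.014896 − (-0.339539)) = 3.572331 − (0.000148)/(0.354435) = 3.571915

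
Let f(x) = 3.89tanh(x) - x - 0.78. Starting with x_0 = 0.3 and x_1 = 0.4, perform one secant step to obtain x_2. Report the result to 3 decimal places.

0.278

f(0.3) = 0.05321, f(0.4) = 0.29800
x_2 = 0.40000 − 0.29800·(0.40000 − 0.30000) / (0.29800 − 0.05321) = 0.40000 − (0.02980)/(0.24480) = 0.27827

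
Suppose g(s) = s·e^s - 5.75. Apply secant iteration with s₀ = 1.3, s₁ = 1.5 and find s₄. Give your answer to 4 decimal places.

g(1.3) = -0.979914, g(1.5) = 0.972534
s₂ = 1.500000 − 0.972534·(1.500000 − 1.300000) / (0.972534 − (-0.979914)) = 1.500000 − (0.194507)/(1.952448) = 1.400378
g(1.400378) = -0.069040
s₃ = 1.400378 − (-0.069040)·(1.400378 − 1.500000) / (-0.069040 − 0.972534) = 1.400378 − (0.006878)/(-1.041574) = 1.406981
g(1.406981) = -0.004437
s₄ = 1.406981 − (-0.004437)·(1.406981 − 1.400378) / (-0.004437 − (-0.069040)) = 1.406981 − (-0.000029)/(0.064603) = 1.407435

1.4074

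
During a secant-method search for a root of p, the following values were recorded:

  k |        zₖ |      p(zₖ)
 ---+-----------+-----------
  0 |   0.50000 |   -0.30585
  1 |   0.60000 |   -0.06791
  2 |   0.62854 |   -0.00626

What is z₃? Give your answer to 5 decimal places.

0.63144

z₃ = 0.62854 − (-0.00626)·(0.62854 − 0.60000) / (-0.00626 − (-0.06791))
   = 0.62854 − (-0.0001787)/(0.0616500) = 0.6314380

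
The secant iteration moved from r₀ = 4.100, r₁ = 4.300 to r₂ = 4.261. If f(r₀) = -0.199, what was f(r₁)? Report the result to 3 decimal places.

0.048

The secant line through (4.100, -0.199) and (4.300, f(r₁)) crosses zero at r₂ = 4.261.
So (4.100, -0.199), (4.300, f(r₁)), (4.261, 0) are collinear:
f(r₁) = -0.199 · (4.300 − 4.261) / (4.100 − 4.261) = -0.199 · (0.03900)/(-0.16100) = 0.04820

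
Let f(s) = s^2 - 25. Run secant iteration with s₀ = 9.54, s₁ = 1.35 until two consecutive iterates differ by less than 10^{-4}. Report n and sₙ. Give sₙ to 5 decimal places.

n = 8, sₙ = 5.00000

f(9.54) = 66.0116000, f(1.35) = -23.1775000
s₂ = 1.3500000 − (-23.1775000)·(-8.1900000)/(-89.1891000) = 3.4783287;  |Δ| = 2.1283287
f(3.4783287) = -12.9012292
s₃ = 3.4783287 − (-12.9012292)·(2.1283287)/(10.2762708) = 6.1503152;  |Δ| = 2.6719865
f(6.1503152) = 12.8263774
s₄ = 6.1503152 − 12.8263774·(2.6719865)/(25.7276066) = 4.8182089;  |Δ| = 1.3321063
f(4.8182089) = -1.7848628
s₅ = 4.8182089 − (-1.7848628)·(-1.3321063)/(-14.6112403) = 4.9809348;  |Δ| = 0.1627259
f(4.9809348) = -0.1902885
s₆ = 4.9809348 − (-0.1902885)·(0.1627259)/(1.5945744) = 5.0003537;  |Δ| = 0.0194189
f(5.0003537) = 0.0035370
s₇ = 5.0003537 − 0.0035370·(0.0194189)/(0.1938255) = 4.9999993;  |Δ| = 0.0003544
f(4.9999993) = -0.0000068
s₈ = 4.9999993 − (-0.0000068)·(-0.0003544)/(-0.0035438) = 5.0000000;  |Δ| = 0.0000007
|s₈ − s₇| = 0.0000007 < 10^{-4}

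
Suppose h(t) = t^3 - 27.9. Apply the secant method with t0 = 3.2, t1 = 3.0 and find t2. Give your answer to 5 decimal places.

h(3.2) = 4.8680000, h(3.0) = -0.9000000
t2 = 3.0000000 − (-0.9000000)·(3.0000000 − 3.2000000) / (-0.9000000 − 4.8680000) = 3.0000000 − (0.1800000)/(-5.7680000) = 3.0312067

3.03121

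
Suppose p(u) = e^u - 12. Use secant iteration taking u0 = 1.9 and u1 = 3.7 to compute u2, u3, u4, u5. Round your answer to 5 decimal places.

p(1.9) = -5.3141056, p(3.7) = 28.4473044
u2 = 3.7000000 − 28.4473044·(3.7000000 − 1.9000000) / (28.4473044 − (-5.3141056)) = 3.7000000 − (51.2051478)/(33.7614099) = 2.1833232
p(2.1833232) = -3.1242470
u3 = 2.1833232 − (-3.1242470)·(2.1833232 − 3.7000000) / (-3.1242470 − 28.4473044) = 2.1833232 − (4.7384730)/(-31.5715513) = 2.3334100
p(2.3334100) = -1.6869511
u4 = 2.3334100 − (-1.6869511)·(2.3334100 − 2.1833232) / (-1.6869511 − (-3.1242470)) = 2.3334100 − (-0.2531891)/(1.4372959) = 2.5095665
p(2.5095665) = 0.2995974
u5 = 2.5095665 − 0.2995974·(2.5095665 − 2.3334100) / (0.2995974 − (-1.6869511)) = 2.5095665 − (0.0527760)/(1.9865485) = 2.4829998

2.18332, 2.33341, 2.50957, 2.48300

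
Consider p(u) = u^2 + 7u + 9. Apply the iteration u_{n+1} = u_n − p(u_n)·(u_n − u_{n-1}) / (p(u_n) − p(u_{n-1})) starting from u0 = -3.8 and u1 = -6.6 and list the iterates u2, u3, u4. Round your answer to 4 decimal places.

-4.7294, -5.1310, -5.3372

p(-3.8) = -3.160000, p(-6.6) = 6.360000
u2 = -6.600000 − 6.360000·(-6.600000 − (-3.800000)) / (6.360000 − (-3.160000)) = -6.600000 − (-17.808000)/(9.520000) = -4.729412
p(-4.729412) = -1.738547
u3 = -4.729412 − (-1.738547)·(-4.729412 − (-6.600000)) / (-1.738547 − 6.360000) = -4.729412 − (-3.252105)/(-8.098547) = -5.130978
p(-5.130978) = -0.589910
u4 = -5.130978 − (-0.589910)·(-5.130978 − (-4.729412)) / (-0.589910 − (-1.738547)) = -5.130978 − (0.236888)/(1.148637) = -5.337212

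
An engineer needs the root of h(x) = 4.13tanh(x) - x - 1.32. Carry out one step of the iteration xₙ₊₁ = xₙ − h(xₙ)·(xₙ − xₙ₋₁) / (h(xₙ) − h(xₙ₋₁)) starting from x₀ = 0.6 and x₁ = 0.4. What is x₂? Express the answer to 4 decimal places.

h(0.6) = 0.298015, h(0.4) = -0.150811
x₂ = 0.400000 − (-0.150811)·(0.400000 − 0.600000) / (-0.150811 − 0.298015) = 0.400000 − (0.030162)/(-0.448825) = 0.467202

0.4672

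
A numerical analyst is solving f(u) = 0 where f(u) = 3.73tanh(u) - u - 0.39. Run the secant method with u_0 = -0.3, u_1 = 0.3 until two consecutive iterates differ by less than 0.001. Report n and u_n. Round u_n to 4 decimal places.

n = 4, u_n = 0.1442

f(-0.3) = -1.176596, f(0.3) = 0.396596
u_2 = 0.300000 − 0.396596·(0.600000)/(1.573192) = 0.148742;  |Δ| = 0.151258
f(0.148742) = 0.012010
u_3 = 0.148742 − 0.012010·(-0.151258)/(-0.384586) = 0.144018;  |Δ| = 0.004724
f(0.144018) = -0.000513
u_4 = 0.144018 − (-0.000513)·(-0.004724)/(-0.012524) = 0.144212;  |Δ| = 0.000194
|u_4 − u_3| = 0.000194 < 0.001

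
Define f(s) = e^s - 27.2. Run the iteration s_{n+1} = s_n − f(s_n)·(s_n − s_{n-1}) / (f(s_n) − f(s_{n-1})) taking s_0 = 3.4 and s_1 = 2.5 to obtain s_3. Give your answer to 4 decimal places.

f(3.4) = 2.764100, f(2.5) = -15.017506
s_2 = 2.500000 − (-15.017506)·(2.500000 − 3.400000) / (-15.017506 − 2.764100) = 2.500000 − (13.515755)/(-17.781606) = 3.260098
f(3.260098) = -1.147921
s_3 = 3.260098 − (-1.147921)·(3.260098 − 2.500000) / (-1.147921 − (-15.017506)) = 3.260098 − (-0.872532)/(13.869585) = 3.323007

3.3230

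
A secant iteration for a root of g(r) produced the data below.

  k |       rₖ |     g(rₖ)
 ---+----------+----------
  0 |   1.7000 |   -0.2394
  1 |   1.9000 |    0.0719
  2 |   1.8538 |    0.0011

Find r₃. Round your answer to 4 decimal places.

r₃ = 1.8538 − 0.0011·(1.8538 − 1.9000) / (0.0011 − 0.0719)
   = 1.8538 − (-0.000051)/(-0.070800) = 1.853082

1.8531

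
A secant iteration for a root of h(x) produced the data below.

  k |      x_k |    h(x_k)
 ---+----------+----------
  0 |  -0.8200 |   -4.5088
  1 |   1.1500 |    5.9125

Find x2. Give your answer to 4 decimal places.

0.0323

x2 = 1.1500 − 5.9125·(1.1500 − (-0.8200)) / (5.9125 − (-4.5088))
   = 1.1500 − (11.647625)/(10.421300) = 0.032325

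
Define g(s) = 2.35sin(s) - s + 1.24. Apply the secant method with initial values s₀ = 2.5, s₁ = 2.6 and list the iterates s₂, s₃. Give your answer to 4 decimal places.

g(2.5) = 0.146410, g(2.6) = -0.148572
s₂ = 2.600000 − (-0.148572)·(2.600000 − 2.500000) / (-0.148572 − 0.146410) = 2.600000 − (-0.014857)/(-0.294981) = 2.549633
g(2.549633) = 0.001638
s₃ = 2.549633 − 0.001638·(2.549633 − 2.600000) / (0.001638 − (-0.148572)) = 2.549633 − (-0.000083)/(0.150210) = 2.550183

2.5496, 2.5502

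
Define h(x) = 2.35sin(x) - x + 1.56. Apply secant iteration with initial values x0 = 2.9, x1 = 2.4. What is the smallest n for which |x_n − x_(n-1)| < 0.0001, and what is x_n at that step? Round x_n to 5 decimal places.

h(2.9) = -0.7777641, h(2.4) = 0.7473385
x2 = 2.4000000 − 0.7473385·(-0.5000000)/(1.5251026) = 2.6450125;  |Δ| = 0.2450125
h(2.6450125) = 0.0345780
x3 = 2.6450125 − 0.0345780·(0.2450125)/(-0.7127604) = 2.6568988;  |Δ| = 0.0118863
h(2.6568988) = -0.0019456
x4 = 2.6568988 − (-0.0019456)·(0.0118863)/(-0.0365237) = 2.6562656;  |Δ| = 0.0006332
h(2.6562656) = 0.0000039
x5 = 2.6562656 − 0.0000039·(-0.0006332)/(0.0019496) = 2.6562669;  |Δ| = 0.0000013
|x5 − x4| = 0.0000013 < 0.0001

n = 5, x_n = 2.65627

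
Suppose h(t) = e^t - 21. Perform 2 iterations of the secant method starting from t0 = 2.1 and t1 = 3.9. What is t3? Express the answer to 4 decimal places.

h(2.1) = -12.833830, h(3.9) = 28.402449
t2 = 3.900000 − 28.402449·(3.900000 − 2.100000) / (28.402449 − (-12.833830)) = 3.900000 − (51.124408)/(41.236279) = 2.660208
h(2.660208) = -6.700737
t3 = 2.660208 − (-6.700737)·(2.660208 − 3.900000) / (-6.700737 − 28.402449) = 2.660208 − (8.307520)/(-35.103186) = 2.896868

2.8969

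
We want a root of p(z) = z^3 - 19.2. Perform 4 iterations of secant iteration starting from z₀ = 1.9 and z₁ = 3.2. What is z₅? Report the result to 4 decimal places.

p(1.9) = -12.341000, p(3.2) = 13.568000
z₂ = 3.200000 − 13.568000·(3.200000 − 1.900000) / (13.568000 − (-12.341000)) = 3.200000 − (17.638400)/(25.909000) = 2.519217
p(2.519217) = -3.211899
z₃ = 2.519217 − (-3.211899)·(2.519217 − 3.200000) / (-3.211899 − 13.568000) = 2.519217 − (2.186606)/(-16.779899) = 2.649528
p(2.649528) = -0.600311
z₄ = 2.649528 − (-0.600311)·(2.649528 − 2.519217) / (-0.600311 − (-3.211899)) = 2.649528 − (-0.078227)/(2.611588) = 2.679482
p(2.679482) = 0.037676
z₅ = 2.679482 − 0.037676·(2.679482 − 2.649528) / (0.037676 − (-0.600311)) = 2.679482 − (0.001129)/(0.637987) = 2.677713

2.6777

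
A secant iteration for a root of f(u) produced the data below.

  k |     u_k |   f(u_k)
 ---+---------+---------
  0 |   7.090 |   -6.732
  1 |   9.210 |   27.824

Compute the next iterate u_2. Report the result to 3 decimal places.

7.503

u_2 = 9.210 − 27.824·(9.210 − 7.090) / (27.824 − (-6.732))
   = 9.210 − (58.98688)/(34.55600) = 7.50301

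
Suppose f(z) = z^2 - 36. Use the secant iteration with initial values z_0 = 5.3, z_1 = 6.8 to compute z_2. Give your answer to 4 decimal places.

f(5.3) = -7.910000, f(6.8) = 10.240000
z_2 = 6.800000 − 10.240000·(6.800000 − 5.300000) / (10.240000 − (-7.910000)) = 6.800000 − (15.360000)/(18.150000) = 5.953719

5.9537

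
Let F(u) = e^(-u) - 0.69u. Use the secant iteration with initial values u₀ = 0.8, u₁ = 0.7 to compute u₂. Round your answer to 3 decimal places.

F(0.8) = -0.10267, F(0.7) = 0.01359
u₂ = 0.70000 − 0.01359·(0.70000 − 0.80000) / (0.01359 − (-0.10267)) = 0.70000 − (-0.00136)/(0.11626) = 0.71169

0.712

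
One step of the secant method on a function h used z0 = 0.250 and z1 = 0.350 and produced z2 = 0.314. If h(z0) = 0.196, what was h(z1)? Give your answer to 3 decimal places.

The secant line through (0.250, 0.196) and (0.350, h(z1)) crosses zero at z2 = 0.314.
So (0.250, 0.196), (0.350, h(z1)), (0.314, 0) are collinear:
h(z1) = 0.196 · (0.350 − 0.314) / (0.250 − 0.314) = 0.196 · (0.03600)/(-0.06400) = -0.11025

-0.110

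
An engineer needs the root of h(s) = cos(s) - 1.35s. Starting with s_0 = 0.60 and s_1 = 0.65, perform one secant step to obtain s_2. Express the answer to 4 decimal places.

0.6079

h(0.60) = 0.015336, h(0.65) = -0.081416
s_2 = 0.650000 − (-0.081416)·(0.650000 − 0.600000) / (-0.081416 − 0.015336) = 0.650000 − (-0.004071)/(-0.096752) = 0.607925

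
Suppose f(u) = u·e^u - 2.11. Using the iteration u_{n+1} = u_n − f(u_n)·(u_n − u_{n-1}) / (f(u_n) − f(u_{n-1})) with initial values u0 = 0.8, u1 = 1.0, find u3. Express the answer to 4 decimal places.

f(0.8) = -0.329567, f(1.0) = 0.608282
u2 = 1.000000 − 0.608282·(1.000000 − 0.800000) / (0.608282 − (-0.329567)) = 1.000000 − (0.121656)/(0.937849) = 0.870282
f(0.870282) = -0.032131
u3 = 0.870282 − (-0.032131)·(0.870282 − 1.000000) / (-0.032131 − 0.608282) = 0.870282 − (0.004168)/(-0.640413) = 0.876790

0.8768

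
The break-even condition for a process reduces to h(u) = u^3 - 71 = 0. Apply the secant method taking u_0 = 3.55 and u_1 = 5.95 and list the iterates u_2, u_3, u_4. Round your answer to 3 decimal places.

3.930, 4.069, 4.145

h(3.55) = -26.26113, h(5.95) = 139.64488
u_2 = 5.95000 − 139.64488·(5.95000 − 3.55000) / (139.64488 − (-26.26113)) = 5.95000 − (335.14770)/(165.90600) = 3.92989
h(3.92989) = -10.30645
u_3 = 3.92989 − (-10.30645)·(3.92989 − 5.95000) / (-10.30645 − 139.64488) = 3.92989 − (20.82013)/(-149.95133) = 4.06874
h(4.06874) = -3.64346
u_4 = 4.06874 − (-3.64346)·(4.06874 − 3.92989) / (-3.64346 − (-10.30645)) = 4.06874 − (-0.50588)/(6.66300) = 4.14466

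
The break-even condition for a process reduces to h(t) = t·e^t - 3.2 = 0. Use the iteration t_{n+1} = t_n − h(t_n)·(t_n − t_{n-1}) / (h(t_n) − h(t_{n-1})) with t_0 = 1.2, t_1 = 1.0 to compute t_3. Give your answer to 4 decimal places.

h(1.2) = 0.784140, h(1.0) = -0.481718
t_2 = 1.000000 − (-0.481718)·(1.000000 − 1.200000) / (-0.481718 − 0.784140) = 1.000000 − (0.096344)/(-1.265858) = 1.076109
h(1.076109) = -0.043508
t_3 = 1.076109 − (-0.043508)·(1.076109 − 1.000000) / (-0.043508 − (-0.481718)) = 1.076109 − (-0.003311)/(0.438210) = 1.083666

1.0837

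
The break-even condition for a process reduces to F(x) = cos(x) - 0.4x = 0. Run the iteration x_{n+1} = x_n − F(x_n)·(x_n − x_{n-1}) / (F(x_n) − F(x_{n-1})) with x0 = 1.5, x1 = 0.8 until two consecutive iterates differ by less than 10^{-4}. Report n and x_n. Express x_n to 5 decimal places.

F(1.5) = -0.5292628, F(0.8) = 0.3767067
x2 = 0.8000000 − 0.3767067·(-0.7000000)/(0.9059695) = 1.0910635;  |Δ| = 0.2910635
F(1.0910635) = 0.0251167
x3 = 1.0910635 − 0.0251167·(0.2910635)/(-0.3515900) = 1.1118564;  |Δ| = 0.0207929
F(1.1118564) = -0.0017446
x4 = 1.1118564 − (-0.0017446)·(0.0207929)/(-0.0268613) = 1.1105059;  |Δ| = 0.0013505
F(1.1105059) = 0.0000059
x5 = 1.1105059 − 0.0000059·(-0.0013505)/(0.0017505) = 1.1105105;  |Δ| = 0.0000046
|x5 − x4| = 0.0000046 < 10^{-4}

n = 5, x_n = 1.11051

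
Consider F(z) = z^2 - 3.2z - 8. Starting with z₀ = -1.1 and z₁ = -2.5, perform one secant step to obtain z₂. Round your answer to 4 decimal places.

F(-1.1) = -3.270000, F(-2.5) = 6.250000
z₂ = -2.500000 − 6.250000·(-2.500000 − (-1.100000)) / (6.250000 − (-3.270000)) = -2.500000 − (-8.750000)/(9.520000) = -1.580882

-1.5809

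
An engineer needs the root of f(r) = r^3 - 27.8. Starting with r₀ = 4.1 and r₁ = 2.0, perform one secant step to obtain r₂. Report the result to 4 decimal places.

2.6825

f(4.1) = 41.121000, f(2.0) = -19.800000
r₂ = 2.000000 − (-19.800000)·(2.000000 − 4.100000) / (-19.800000 − 41.121000) = 2.000000 − (41.580000)/(-60.921000) = 2.682523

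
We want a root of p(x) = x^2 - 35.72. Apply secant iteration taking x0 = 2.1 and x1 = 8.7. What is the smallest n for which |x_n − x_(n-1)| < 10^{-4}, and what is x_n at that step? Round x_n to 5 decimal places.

n = 7, x_n = 5.97662

p(2.1) = -31.3100000, p(8.7) = 39.9700000
x2 = 8.7000000 − 39.9700000·(6.6000000)/(71.2800000) = 4.9990741;  |Δ| = 3.7009259
p(4.9990741) = -10.7292584
x3 = 4.9990741 − (-10.7292584)·(-3.7009259)/(-50.6992584) = 5.7822846;  |Δ| = 0.7832105
p(5.7822846) = -2.2851853
x4 = 5.7822846 − (-2.2851853)·(0.7832105)/(8.4440731) = 5.9942416;  |Δ| = 0.2119571
p(5.9942416) = 0.2109328
x5 = 5.9942416 − 0.2109328·(0.2119571)/(2.4961181) = 5.9763303;  |Δ| = 0.0179113
p(5.9763303) = -0.0034756
x6 = 5.9763303 − (-0.0034756)·(-0.0179113)/(-0.2144084) = 5.9766207;  |Δ| = 0.0002903
p(5.9766207) = -0.0000051
x7 = 5.9766207 − (-0.0000051)·(0.0002903)/(0.0034705) = 5.9766211;  |Δ| = 0.0000004
|x7 − x6| = 0.0000004 < 10^{-4}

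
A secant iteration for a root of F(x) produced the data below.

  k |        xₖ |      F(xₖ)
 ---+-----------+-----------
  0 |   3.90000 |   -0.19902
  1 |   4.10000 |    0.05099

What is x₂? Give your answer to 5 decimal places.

4.05921

x₂ = 4.10000 − 0.05099·(4.10000 − 3.90000) / (0.05099 − (-0.19902))
   = 4.10000 − (0.0101980)/(0.2500100) = 4.0592096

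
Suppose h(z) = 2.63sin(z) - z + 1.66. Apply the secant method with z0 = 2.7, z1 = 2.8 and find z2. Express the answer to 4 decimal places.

2.7245

h(2.7) = 0.084009, h(2.8) = -0.258981
z2 = 2.800000 − (-0.258981)·(2.800000 − 2.700000) / (-0.258981 − 0.084009) = 2.800000 − (-0.025898)/(-0.342990) = 2.724493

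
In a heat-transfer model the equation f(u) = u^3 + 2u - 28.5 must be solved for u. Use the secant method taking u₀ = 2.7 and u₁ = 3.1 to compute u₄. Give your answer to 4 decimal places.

f(2.7) = -3.417000, f(3.1) = 7.491000
u₂ = 3.100000 − 7.491000·(3.100000 − 2.700000) / (7.491000 − (-3.417000)) = 3.100000 − (2.996400)/(10.908000) = 2.825303
f(2.825303) = -0.296885
u₃ = 2.825303 − (-0.296885)·(2.825303 − 3.100000) / (-0.296885 − 7.491000) = 2.825303 − (0.081554)/(-7.787885) = 2.835774
f(2.835774) = -0.024241
u₄ = 2.835774 − (-0.024241)·(2.835774 − 2.825303) / (-0.024241 − (-0.296885)) = 2.835774 − (-0.000254)/(0.272644) = 2.836705

2.8367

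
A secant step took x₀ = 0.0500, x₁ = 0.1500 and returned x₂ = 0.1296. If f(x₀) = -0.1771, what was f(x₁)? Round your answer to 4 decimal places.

The secant line through (0.0500, -0.1771) and (0.1500, f(x₁)) crosses zero at x₂ = 0.1296.
So (0.0500, -0.1771), (0.1500, f(x₁)), (0.1296, 0) are collinear:
f(x₁) = -0.1771 · (0.1500 − 0.1296) / (0.0500 − 0.1296) = -0.1771 · (0.020400)/(-0.079600) = 0.045387

0.0454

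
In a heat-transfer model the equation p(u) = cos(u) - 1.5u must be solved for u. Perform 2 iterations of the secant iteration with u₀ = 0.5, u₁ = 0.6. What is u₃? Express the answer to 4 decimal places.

p(0.5) = 0.127583, p(0.6) = -0.074664
u₂ = 0.600000 − (-0.074664)·(0.600000 − 0.500000) / (-0.074664 − 0.127583) = 0.600000 − (-0.007466)/(-0.202247) = 0.563083
p(0.563083) = 0.000990
u₃ = 0.563083 − 0.000990·(0.563083 − 0.600000) / (0.000990 − (-0.074664)) = 0.563083 − (-0.000037)/(0.075654) = 0.563566

0.5636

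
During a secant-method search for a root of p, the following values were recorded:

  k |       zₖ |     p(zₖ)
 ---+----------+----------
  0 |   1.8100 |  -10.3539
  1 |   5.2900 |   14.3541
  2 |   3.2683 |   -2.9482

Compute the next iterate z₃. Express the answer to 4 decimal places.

z₃ = 3.2683 − (-2.9482)·(3.2683 − 5.2900) / (-2.9482 − 14.3541)
   = 3.2683 − (5.960376)/(-17.302300) = 3.612785

3.6128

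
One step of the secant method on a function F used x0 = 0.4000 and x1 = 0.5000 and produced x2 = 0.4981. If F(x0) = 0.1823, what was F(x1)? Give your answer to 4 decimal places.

-0.0035

The secant line through (0.4000, 0.1823) and (0.5000, F(x1)) crosses zero at x2 = 0.4981.
So (0.4000, 0.1823), (0.5000, F(x1)), (0.4981, 0) are collinear:
F(x1) = 0.1823 · (0.5000 − 0.4981) / (0.4000 − 0.4981) = 0.1823 · (0.001900)/(-0.098100) = -0.003531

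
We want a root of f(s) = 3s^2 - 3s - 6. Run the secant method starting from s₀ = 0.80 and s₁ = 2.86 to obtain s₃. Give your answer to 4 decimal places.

1.9039

f(0.80) = -6.480000, f(2.86) = 9.958800
s₂ = 2.860000 − 9.958800·(2.860000 − 0.800000) / (9.958800 − (-6.480000)) = 2.860000 − (20.515128)/(16.438800) = 1.612030
f(1.612030) = -3.040167
s₃ = 1.612030 − (-3.040167)·(1.612030 − 2.860000) / (-3.040167 − 9.958800) = 1.612030 − (3.794037)/(-12.998967) = 1.903902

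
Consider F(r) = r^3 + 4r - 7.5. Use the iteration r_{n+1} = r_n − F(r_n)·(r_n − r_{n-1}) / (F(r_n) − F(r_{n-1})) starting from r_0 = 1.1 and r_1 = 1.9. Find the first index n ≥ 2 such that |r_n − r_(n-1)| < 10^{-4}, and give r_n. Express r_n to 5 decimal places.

n = 6, r_n = 1.31130

F(1.1) = -1.7690000, F(1.9) = 6.9590000
r_2 = 1.9000000 − 6.9590000·(0.8000000)/(8.7280000) = 1.2621448;  |Δ| = 0.6378552
F(1.2621448) = -0.4408120
r_3 = 1.2621448 − (-0.4408120)·(-0.6378552)/(-7.3998120) = 1.3001423;  |Δ| = 0.0379975
F(1.3001423) = -0.1017093
r_4 = 1.3001423 − (-0.1017093)·(0.0379975)/(0.3391027) = 1.3115391;  |Δ| = 0.0113968
F(1.3115391) = 0.0021807
r_5 = 1.3115391 − 0.0021807·(0.0113968)/(0.1038900) = 1.3112999;  |Δ| = 0.0002392
F(1.3112999) = -0.0000105
r_6 = 1.3112999 − (-0.0000105)·(-0.0002392)/(-0.0021912) = 1.3113010;  |Δ| = 0.0000011
|r_6 − r_5| = 0.0000011 < 10^{-4}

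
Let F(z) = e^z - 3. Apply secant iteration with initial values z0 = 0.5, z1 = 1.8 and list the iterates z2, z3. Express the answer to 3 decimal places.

0.899, 1.035

F(0.5) = -1.35128, F(1.8) = 3.04965
z2 = 1.80000 − 3.04965·(1.80000 − 0.50000) / (3.04965 − (-1.35128)) = 1.80000 − (3.96454)/(4.40093) = 0.89916
F(0.89916) = -0.54247
z3 = 0.89916 − (-0.54247)·(0.89916 − 1.80000) / (-0.54247 − 3.04965) = 0.89916 − (0.48868)/(-3.59212) = 1.03520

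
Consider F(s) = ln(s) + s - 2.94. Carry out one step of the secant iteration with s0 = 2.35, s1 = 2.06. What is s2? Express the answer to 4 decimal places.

2.1682

F(2.35) = 0.264415, F(2.06) = -0.157294
s2 = 2.060000 − (-0.157294)·(2.060000 − 2.350000) / (-0.157294 − 0.264415) = 2.060000 − (0.045615)/(-0.421709) = 2.168168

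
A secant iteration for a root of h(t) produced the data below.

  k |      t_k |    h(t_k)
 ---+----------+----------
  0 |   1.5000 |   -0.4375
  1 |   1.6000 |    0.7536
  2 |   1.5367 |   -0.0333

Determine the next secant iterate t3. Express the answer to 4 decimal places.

t3 = 1.5367 − (-0.0333)·(1.5367 − 1.6000) / (-0.0333 − 0.7536)
   = 1.5367 − (0.002108)/(-0.786900) = 1.539379

1.5394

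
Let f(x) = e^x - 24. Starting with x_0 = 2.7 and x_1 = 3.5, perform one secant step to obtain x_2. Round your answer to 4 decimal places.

f(2.7) = -9.120268, f(3.5) = 9.115452
x_2 = 3.500000 − 9.115452·(3.500000 − 2.700000) / (9.115452 − (-9.120268)) = 3.500000 − (7.292362)/(18.235720) = 3.100106

3.1001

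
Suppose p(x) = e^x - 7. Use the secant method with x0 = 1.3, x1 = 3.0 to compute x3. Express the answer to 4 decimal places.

p(1.3) = -3.330703, p(3.0) = 13.085537
x2 = 3.000000 − 13.085537·(3.000000 − 1.300000) / (13.085537 − (-3.330703)) = 3.000000 − (22.245413)/(16.416240) = 1.644914
p(1.644914) = -1.819434
x3 = 1.644914 − (-1.819434)·(1.644914 − 3.000000) / (-1.819434 − 13.085537) = 1.644914 − (2.465489)/(-14.904971) = 1.810328

1.8103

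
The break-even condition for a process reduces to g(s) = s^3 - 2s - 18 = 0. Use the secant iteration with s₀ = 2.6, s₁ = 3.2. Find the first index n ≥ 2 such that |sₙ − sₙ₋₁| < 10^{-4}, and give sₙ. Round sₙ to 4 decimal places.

g(2.6) = -5.624000, g(3.2) = 8.368000
s₂ = 3.200000 − 8.368000·(0.600000)/(13.992000) = 2.841166;  |Δ| = 0.358834
g(2.841166) = -0.747794
s₃ = 2.841166 − (-0.747794)·(-0.358834)/(-9.115794) = 2.870603;  |Δ| = 0.029436
g(2.870603) = -0.086410
s₄ = 2.870603 − (-0.086410)·(0.029436)/(0.661384) = 2.874448;  |Δ| = 0.003846
g(2.874448) = 0.001099
s₅ = 2.874448 − 0.001099·(0.003846)/(0.087509) = 2.874400;  |Δ| = 0.000048
|s₅ − s₄| = 0.000048 < 10^{-4}

n = 5, sₙ = 2.8744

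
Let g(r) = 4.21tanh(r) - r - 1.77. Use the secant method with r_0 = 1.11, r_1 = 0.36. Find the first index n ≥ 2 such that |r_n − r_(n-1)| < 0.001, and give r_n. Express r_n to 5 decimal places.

n = 6, r_n = 0.65728

g(1.11) = 0.5051027, g(0.36) = -0.6766489
r_2 = 0.3600000 − (-0.6766489)·(-0.7500000)/(-1.1817516) = 0.7894360;  |Δ| = 0.4294360
g(0.7894360) = 0.2111204
r_3 = 0.7894360 − 0.2111204·(0.4294360)/(0.8877694) = 0.6873118;  |Δ| = 0.1021242
g(0.6873118) = 0.0529103
r_4 = 0.6873118 − 0.0529103·(-0.1021242)/(-0.1582101) = 0.6531584;  |Δ| = 0.0341535
g(0.6531584) = -0.0074927
r_5 = 0.6531584 − (-0.0074927)·(-0.0341535)/(-0.0604031) = 0.6573949;  |Δ| = 0.0042366
g(0.6573949) = 0.0002053
r_6 = 0.6573949 − 0.0002053·(0.0042366)/(0.0076981) = 0.6572819;  |Δ| = 0.0001130
|r_6 − r_5| = 0.0001130 < 0.001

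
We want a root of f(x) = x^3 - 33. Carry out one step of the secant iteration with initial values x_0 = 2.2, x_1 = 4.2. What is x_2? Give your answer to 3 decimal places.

2.905

f(2.2) = -22.35200, f(4.2) = 41.08800
x_2 = 4.20000 − 41.08800·(4.20000 − 2.20000) / (41.08800 − (-22.35200)) = 4.20000 − (82.17600)/(63.44000) = 2.90467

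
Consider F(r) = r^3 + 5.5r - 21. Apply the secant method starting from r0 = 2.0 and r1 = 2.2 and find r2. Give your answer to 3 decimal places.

F(2.0) = -2.00000, F(2.2) = 1.74800
r2 = 2.20000 − 1.74800·(2.20000 − 2.00000) / (1.74800 − (-2.00000)) = 2.20000 − (0.34960)/(3.74800) = 2.10672

2.107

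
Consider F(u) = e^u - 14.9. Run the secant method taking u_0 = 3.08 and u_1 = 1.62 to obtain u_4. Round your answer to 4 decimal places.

F(3.08) = 6.858402, F(1.62) = -9.846910
u_2 = 1.620000 − (-9.846910)·(1.620000 − 3.080000) / (-9.846910 − 6.858402) = 1.620000 − (14.376488)/(-16.705312) = 2.480594
F(2.480594) = -2.951643
u_3 = 2.480594 − (-2.951643)·(2.480594 − 1.620000) / (-2.951643 − (-9.846910)) = 2.480594 − (-2.540165)/(6.895267) = 2.848986
F(2.848986) = 2.370268
u_4 = 2.848986 − 2.370268·(2.848986 − 2.480594) / (2.370268 − (-2.951643)) = 2.848986 − (0.873189)/(5.321911) = 2.684912

2.6849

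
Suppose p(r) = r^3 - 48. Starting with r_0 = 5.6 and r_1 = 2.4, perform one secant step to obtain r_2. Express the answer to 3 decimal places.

3.076

p(5.6) = 127.61600, p(2.4) = -34.17600
r_2 = 2.40000 − (-34.17600)·(2.40000 − 5.60000) / (-34.17600 − 127.61600) = 2.40000 − (109.36320)/(-161.79200) = 3.07595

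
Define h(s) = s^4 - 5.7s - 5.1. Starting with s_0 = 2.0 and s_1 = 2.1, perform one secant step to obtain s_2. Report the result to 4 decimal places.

h(2.0) = -0.500000, h(2.1) = 2.378100
s_2 = 2.100000 − 2.378100·(2.100000 − 2.000000) / (2.378100 − (-0.500000)) = 2.100000 − (0.237810)/(2.878100) = 2.017373

2.0174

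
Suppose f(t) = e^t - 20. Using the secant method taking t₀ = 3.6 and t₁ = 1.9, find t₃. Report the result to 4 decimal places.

3.2321

f(3.6) = 16.598234, f(1.9) = -13.314106
t₂ = 1.900000 − (-13.314106)·(1.900000 − 3.600000) / (-13.314106 − 16.598234) = 1.900000 − (22.633979)/(-29.912340) = 2.656677
f(2.656677) = -5.751139
t₃ = 2.656677 − (-5.751139)·(2.656677 − 1.900000) / (-5.751139 − (-13.314106)) = 2.656677 − (-4.351754)/(7.562967) = 3.232080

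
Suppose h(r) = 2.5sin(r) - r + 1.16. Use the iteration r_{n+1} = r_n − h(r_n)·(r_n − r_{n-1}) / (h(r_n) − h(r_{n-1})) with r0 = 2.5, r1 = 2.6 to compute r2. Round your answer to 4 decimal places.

2.5508

h(2.5) = 0.156180, h(2.6) = -0.151247
r2 = 2.600000 − (-0.151247)·(2.600000 − 2.500000) / (-0.151247 − 0.156180) = 2.600000 − (-0.015125)/(-0.307427) = 2.550802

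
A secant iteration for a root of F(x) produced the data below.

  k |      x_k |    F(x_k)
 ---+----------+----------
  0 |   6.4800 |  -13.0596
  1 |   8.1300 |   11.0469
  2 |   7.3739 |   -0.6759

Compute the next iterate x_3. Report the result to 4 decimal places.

x_3 = 7.3739 − (-0.6759)·(7.3739 − 8.1300) / (-0.6759 − 11.0469)
   = 7.3739 − (0.511048)/(-11.722800) = 7.417494

7.4175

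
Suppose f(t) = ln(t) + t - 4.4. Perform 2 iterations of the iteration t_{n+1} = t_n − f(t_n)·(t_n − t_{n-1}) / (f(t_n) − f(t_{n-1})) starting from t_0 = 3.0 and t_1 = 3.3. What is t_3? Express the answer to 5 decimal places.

3.22810

f(3.0) = -0.3013877, f(3.3) = 0.0939225
t_2 = 3.3000000 − 0.0939225·(3.3000000 − 3.0000000) / (0.0939225 − (-0.3013877)) = 3.3000000 − (0.0281767)/(0.3953102) = 3.2287225
f(3.2287225) = 0.0008090
t_3 = 3.2287225 − 0.0008090·(3.2287225 − 3.3000000) / (0.0008090 − 0.0939225) = 3.2287225 − (-0.0000577)/(-0.0931135) = 3.2281032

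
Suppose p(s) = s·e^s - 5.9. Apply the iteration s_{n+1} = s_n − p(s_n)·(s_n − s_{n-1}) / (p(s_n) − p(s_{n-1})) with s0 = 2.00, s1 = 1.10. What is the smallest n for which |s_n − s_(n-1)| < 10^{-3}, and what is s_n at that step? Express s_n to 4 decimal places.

p(2.00) = 8.878112, p(1.10) = -2.595417
s2 = 1.100000 − (-2.595417)·(-0.900000)/(-11.473530) = 1.303588;  |Δ| = 0.203588
p(1.303588) = -1.099554
s3 = 1.303588 − (-1.099554)·(0.203588)/(1.495864) = 1.453238;  |Δ| = 0.149650
p(1.453238) = 0.315417
s4 = 1.453238 − 0.315417·(0.149650)/(1.414971) = 1.419879;  |Δ| = 0.033359
p(1.419879) = -0.026498
s5 = 1.419879 − (-0.026498)·(-0.033359)/(-0.341915) = 1.422465;  |Δ| = 0.002585
p(1.422465) = -0.000572
s6 = 1.422465 − (-0.000572)·(0.002585)/(0.025926) = 1.422522;  |Δ| = 0.000057
|s6 − s5| = 0.000057 < 10^{-3}

n = 6, s_n = 1.4225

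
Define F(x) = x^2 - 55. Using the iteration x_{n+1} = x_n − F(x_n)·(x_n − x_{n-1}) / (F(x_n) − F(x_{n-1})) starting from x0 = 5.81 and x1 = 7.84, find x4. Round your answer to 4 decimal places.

7.4162

F(5.81) = -21.243900, F(7.84) = 6.465600
x2 = 7.840000 − 6.465600·(7.840000 − 5.810000) / (6.465600 − (-21.243900)) = 7.840000 − (13.125168)/(27.709500) = 7.366330
F(7.366330) = -0.737187
x3 = 7.366330 − (-0.737187)·(7.366330 − 7.840000) / (-0.737187 − 6.465600) = 7.366330 − (0.349184)/(-7.202787) = 7.414809
F(7.414809) = -0.020613
x4 = 7.414809 − (-0.020613)·(7.414809 − 7.366330) / (-0.020613 − (-0.737187)) = 7.414809 − (-0.000999)/(0.716574) = 7.416203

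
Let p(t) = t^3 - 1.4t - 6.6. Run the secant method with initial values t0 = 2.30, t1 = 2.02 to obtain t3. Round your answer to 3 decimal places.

2.124

p(2.30) = 2.34700, p(2.02) = -1.18559
t2 = 2.02000 − (-1.18559)·(2.02000 − 2.30000) / (-1.18559 − 2.34700) = 2.02000 − (0.33197)/(-3.53259) = 2.11397
p(2.11397) = -0.11248
t3 = 2.11397 − (-0.11248)·(2.11397 − 2.02000) / (-0.11248 − (-1.18559)) = 2.11397 − (-0.01057)/(1.07312) = 2.12382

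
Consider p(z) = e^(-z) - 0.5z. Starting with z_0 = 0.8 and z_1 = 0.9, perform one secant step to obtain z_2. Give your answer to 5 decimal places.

0.85318

p(0.8) = 0.0493290, p(0.9) = -0.0434303
z_2 = 0.9000000 − (-0.0434303)·(0.9000000 − 0.8000000) / (-0.0434303 − 0.0493290) = 0.9000000 − (-0.0043430)/(-0.0927593) = 0.8531795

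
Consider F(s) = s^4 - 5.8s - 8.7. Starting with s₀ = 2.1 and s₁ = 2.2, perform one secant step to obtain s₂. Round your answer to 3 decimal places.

2.142

F(2.1) = -1.43190, F(2.2) = 1.96560
s₂ = 2.20000 − 1.96560·(2.20000 − 2.10000) / (1.96560 − (-1.43190)) = 2.20000 − (0.19656)/(3.39750) = 2.14215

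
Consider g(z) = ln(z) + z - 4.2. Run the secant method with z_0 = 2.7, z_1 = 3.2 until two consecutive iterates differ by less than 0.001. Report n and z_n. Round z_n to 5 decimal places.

n = 4, z_n = 3.07628

g(2.7) = -0.5067482, g(3.2) = 0.1631508
z_2 = 3.2000000 − 0.1631508·(0.5000000)/(0.6698990) = 3.0782273;  |Δ| = 0.1217727
g(3.0782273) = 0.0025812
z_3 = 3.0782273 − 0.0025812·(-0.1217727)/(-0.1605696) = 3.0762698;  |Δ| = 0.0019575
g(3.0762698) = -0.0000125
z_4 = 3.0762698 − (-0.0000125)·(-0.0019575)/(-0.0025937) = 3.0762792;  |Δ| = 0.0000094
|z_4 − z_3| = 0.0000094 < 0.001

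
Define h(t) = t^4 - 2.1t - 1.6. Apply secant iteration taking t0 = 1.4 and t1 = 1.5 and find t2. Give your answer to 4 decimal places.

h(1.4) = -0.698400, h(1.5) = 0.312500
t2 = 1.500000 − 0.312500·(1.500000 − 1.400000) / (0.312500 − (-0.698400)) = 1.500000 − (0.031250)/(1.010900) = 1.469087

1.4691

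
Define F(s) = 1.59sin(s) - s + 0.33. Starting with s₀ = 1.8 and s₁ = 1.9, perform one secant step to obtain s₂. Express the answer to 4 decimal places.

1.8545

F(1.8) = 0.078418, F(1.9) = -0.065383
s₂ = 1.900000 − (-0.065383)·(1.900000 − 1.800000) / (-0.065383 − 0.078418) = 1.900000 − (-0.006538)/(-0.143801) = 1.854532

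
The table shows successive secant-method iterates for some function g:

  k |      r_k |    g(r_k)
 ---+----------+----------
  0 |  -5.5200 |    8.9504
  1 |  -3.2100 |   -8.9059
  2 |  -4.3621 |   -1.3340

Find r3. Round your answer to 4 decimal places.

r3 = -4.3621 − (-1.3340)·(-4.3621 − (-3.2100)) / (-1.3340 − (-8.9059))
   = -4.3621 − (1.536901)/(7.571900) = -4.565074

-4.5651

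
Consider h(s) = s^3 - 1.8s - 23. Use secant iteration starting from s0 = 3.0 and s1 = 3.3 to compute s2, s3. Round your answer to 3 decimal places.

3.050, 3.054

h(3.0) = -1.40000, h(3.3) = 6.99700
s2 = 3.30000 − 6.99700·(3.30000 − 3.00000) / (6.99700 − (-1.40000)) = 3.30000 − (2.09910)/(8.39700) = 3.05002
h(3.05002) = -0.11691
s3 = 3.05002 − (-0.11691)·(3.05002 − 3.30000) / (-0.11691 − 6.99700) = 3.05002 − (0.02923)/(-7.11391) = 3.05413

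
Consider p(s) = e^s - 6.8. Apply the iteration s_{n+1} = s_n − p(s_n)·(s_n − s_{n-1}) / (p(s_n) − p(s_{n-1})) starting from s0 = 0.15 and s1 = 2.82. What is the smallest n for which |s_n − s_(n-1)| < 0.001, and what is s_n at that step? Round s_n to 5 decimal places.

n = 8, s_n = 1.91692

p(0.15) = -5.6381658, p(2.82) = 9.9768507
s2 = 2.8200000 − 9.9768507·(2.6700000)/(15.6150164) = 1.1140658;  |Δ| = 1.7059342
p(1.1140658) = -3.7532795
s3 = 1.1140658 − (-3.7532795)·(-1.7059342)/(-13.7301302) = 1.5804013;  |Δ| = 0.4663356
p(1.5804013) = -1.9430954
s4 = 1.5804013 − (-1.9430954)·(0.4663356)/(1.8101842) = 2.0809772;  |Δ| = 0.5005759
p(2.0809772) = 1.2122946
s5 = 2.0809772 − 1.2122946·(0.5005759)/(3.1553900) = 1.8886569;  |Δ| = 0.1923203
p(1.8886569) = -0.1895156
s6 = 1.8886569 − (-0.1895156)·(-0.1923203)/(-1.4018102) = 1.9146574;  |Δ| = 0.0260004
p(1.9146574) = -0.0153862
s7 = 1.9146574 − (-0.0153862)·(0.0260004)/(0.1741295) = 1.9169548;  |Δ| = 0.0022974
p(1.9169548) = 0.0002188
s8 = 1.9169548 − 0.0002188·(0.0022974)/(0.0156050) = 1.9169226;  |Δ| = 0.0000322
|s8 − s7| = 0.0000322 < 0.001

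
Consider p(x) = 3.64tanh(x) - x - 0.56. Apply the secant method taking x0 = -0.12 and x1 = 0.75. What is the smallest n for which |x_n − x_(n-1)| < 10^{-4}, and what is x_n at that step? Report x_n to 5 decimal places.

n = 6, x_n = 0.21671

p(-0.12) = -0.8747154, p(0.75) = 1.0019422
x2 = 0.7500000 − 1.0019422·(0.8700000)/(1.8766576) = 0.2855094;  |Δ| = 0.4644906
p(0.2855094) = 0.1663978
x3 = 0.2855094 − 0.1663978·(-0.4644906)/(-0.8355444) = 0.1930066;  |Δ| = 0.0925028
p(0.1930066) = -0.0590580
x4 = 0.1930066 − (-0.0590580)·(-0.0925028)/(-0.2254558) = 0.2172377;  |Δ| = 0.0242311
p(0.2172377) = 0.0012989
x5 = 0.2172377 − 0.0012989·(0.0242311)/(0.0603570) = 0.2167162;  |Δ| = 0.0005215
p(0.2167162) = 0.0000089
x6 = 0.2167162 − 0.0000089·(-0.0005215)/(-0.0012901) = 0.2167126;  |Δ| = 0.0000036
|x6 − x5| = 0.0000036 < 10^{-4}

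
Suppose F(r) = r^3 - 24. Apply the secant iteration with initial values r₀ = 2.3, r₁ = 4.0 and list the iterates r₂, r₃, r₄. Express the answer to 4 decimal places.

F(2.3) = -11.833000, F(4.0) = 40.000000
r₂ = 4.000000 − 40.000000·(4.000000 − 2.300000) / (40.000000 − (-11.833000)) = 4.000000 − (68.000000)/(51.833000) = 2.688094
F(2.688094) = -4.576228
r₃ = 2.688094 − (-4.576228)·(2.688094 − 4.000000) / (-4.576228 − 40.000000) = 2.688094 − (6.003579)/(-44.576228) = 2.822776
F(2.822776) = -1.507948
r₄ = 2.822776 − (-1.507948)·(2.822776 − 2.688094) / (-1.507948 − (-4.576228)) = 2.822776 − (-0.203092)/(3.068280) = 2.888967

2.6881, 2.8228, 2.8890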